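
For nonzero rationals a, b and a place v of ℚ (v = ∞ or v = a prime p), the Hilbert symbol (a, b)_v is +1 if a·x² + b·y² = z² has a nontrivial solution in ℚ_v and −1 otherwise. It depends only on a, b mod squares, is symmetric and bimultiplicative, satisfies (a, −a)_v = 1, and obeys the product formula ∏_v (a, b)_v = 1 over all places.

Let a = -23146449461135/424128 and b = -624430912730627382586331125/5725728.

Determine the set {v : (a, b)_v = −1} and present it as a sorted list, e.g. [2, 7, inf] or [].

[5, 11, 17, inf]

Mod squares: a ≡ -2805, b ≡ -10010. Check v ∈ {∞, 2, 3, 5, 7, 11, 13, 17, 19, 47}.
v=47: a=47^-2·(≡44), b=47^-2·(≡12) mod 47; (44|47)=-1, (12|47)=+1; (−1)^{-2·-2·23}·(-1)^-2·(+1)^-2 = +1.
v=3: a=3^-1·(≡1), b=3^-4·(≡1) mod 3; (1|3)=+1, (1|3)=+1; (−1)^{-1·-4·1}·(+1)^-4·(+1)^-1 = +1.
v=∞: -2805 < 0 and -10010 < 0  ⇒  (a,b)_∞ = -1.
v=19: a=19^2·(≡4), b=19^2·(≡10) mod 19; (4|19)=+1, (10|19)=-1; (−1)^{2·2·9}·(+1)^2·(-1)^2 = +1.
v=2: v_2(a)=-6, v_2(b)=-5; units ≡ 3, 3 (mod 8); ε·ε+αω+βω = 1·1+-6·1+-5·1 ≡ 0  ⇒  (a,b)_2 = +1.
v=7: a=7^4·(≡1), b=7^13·(≡6) mod 7; (1|7)=+1, (6|7)=-1; (−1)^{4·13·3}·(+1)^13·(-1)^4 = +1.
v=17: a=17^1·(≡6), b=17^2·(≡14) mod 17; (6|17)=-1, (14|17)=-1; (−1)^{1·2·8}·(-1)^2·(-1)^1 = -1.
v=11: a=11^1·(≡9), b=11^3·(≡5) mod 11; (9|11)=+1, (5|11)=+1; (−1)^{1·3·5}·(+1)^3·(+1)^1 = -1.
v=5: a=5^1·(≡1), b=5^3·(≡2) mod 5; (1|5)=+1, (2|5)=-1; (−1)^{1·3·2}·(+1)^3·(-1)^1 = -1.
v=13: a=13^4·(≡4), b=13^5·(≡3) mod 13; (4|13)=+1, (3|13)=+1; (−1)^{4·5·6}·(+1)^5·(+1)^4 = +1.
Ram(-2805, -10010) = {5, 11, 17, ∞}; no ℚ_5-point on the conic.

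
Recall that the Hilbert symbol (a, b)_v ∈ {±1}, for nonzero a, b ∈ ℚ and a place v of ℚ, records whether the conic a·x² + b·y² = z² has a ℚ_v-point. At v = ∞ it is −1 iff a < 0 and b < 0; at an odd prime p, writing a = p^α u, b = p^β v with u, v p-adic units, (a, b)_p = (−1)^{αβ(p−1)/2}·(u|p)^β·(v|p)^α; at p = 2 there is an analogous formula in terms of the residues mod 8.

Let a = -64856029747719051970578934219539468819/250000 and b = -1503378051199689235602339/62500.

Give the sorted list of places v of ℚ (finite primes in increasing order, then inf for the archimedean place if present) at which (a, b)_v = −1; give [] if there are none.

Mod squares: a ≡ -975579, b ≡ -902451. Check v ∈ {∞, 2, 3, 5, 7, 11, 17, 23, 29, 37, 41, 47}.
v=41: a=41^2·(≡36), b=41^1·(≡13) mod 41; (36|41)=+1, (13|41)=-1; (−1)^{2·1·20}·(+1)^1·(-1)^2 = +1.
v=17: a=17^3·(≡6), b=17^2·(≡14) mod 17; (6|17)=-1, (14|17)=-1; (−1)^{3·2·8}·(-1)^2·(-1)^3 = -1.
v=23: a=23^2·(≡13), b=23^1·(≡4) mod 23; (13|23)=+1, (4|23)=+1; (−1)^{2·1·11}·(+1)^1·(+1)^2 = +1.
v=2: v_2(a)=-4, v_2(b)=-2; units ≡ 5, 5 (mod 8); ε·ε+αω+βω = 0·0+-4·1+-2·1 ≡ 0  ⇒  (a,b)_2 = +1.
v=37: a=37^3·(≡20), b=37^2·(≡28) mod 37; (20|37)=-1, (28|37)=+1; (−1)^{3·2·18}·(-1)^2·(+1)^3 = +1.
v=5: a=5^-6·(≡1), b=5^-6·(≡4) mod 5; (1|5)=+1, (4|5)=+1; (−1)^{-6·-6·2}·(+1)^-6·(+1)^-6 = +1.
v=7: a=7^6·(≡1), b=7^4·(≡5) mod 7; (1|7)=+1, (5|7)=-1; (−1)^{6·4·3}·(+1)^4·(-1)^6 = +1.
v=11: a=11^5·(≡5), b=11^3·(≡7) mod 11; (5|11)=+1, (7|11)=-1; (−1)^{5·3·5}·(+1)^3·(-1)^5 = +1.
v=47: a=47^3·(≡7), b=47^2·(≡15) mod 47; (7|47)=+1, (15|47)=-1; (−1)^{3·2·23}·(+1)^2·(-1)^3 = -1.
v=3: a=3^11·(≡1), b=3^9·(≡2) mod 3; (1|3)=+1, (2|3)=-1; (−1)^{11·9·1}·(+1)^9·(-1)^11 = +1.
v=29: a=29^2·(≡19), b=29^1·(≡3) mod 29; (19|29)=-1, (3|29)=-1; (−1)^{2·1·14}·(-1)^1·(-1)^2 = -1.
v=∞: -975579 < 0 and -902451 < 0  ⇒  (a,b)_∞ = -1.
(-975579, -902451 / ℚ) ramifies at {17, 29, 47, ∞}: a division algebra.

[17, 29, 47, inf]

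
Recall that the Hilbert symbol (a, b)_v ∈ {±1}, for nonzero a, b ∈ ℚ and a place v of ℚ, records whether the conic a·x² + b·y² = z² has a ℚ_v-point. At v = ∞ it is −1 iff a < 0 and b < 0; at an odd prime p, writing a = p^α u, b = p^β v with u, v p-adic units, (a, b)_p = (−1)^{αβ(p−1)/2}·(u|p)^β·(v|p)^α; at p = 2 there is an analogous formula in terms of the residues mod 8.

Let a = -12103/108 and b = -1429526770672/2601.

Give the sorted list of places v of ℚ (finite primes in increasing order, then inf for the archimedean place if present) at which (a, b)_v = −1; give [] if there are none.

Mod squares: a ≡ -741, b ≡ -247. Check v ∈ {∞, 2, 3, 7, 11, 13, 17, 19}.
v=11: a=11^0·(≡7), b=11^2·(≡2) mod 11; (7|11)=-1, (2|11)=-1; (−1)^{0·2·5}·(-1)^2·(-1)^0 = +1.
v=3: a=3^-3·(≡2), b=3^-2·(≡2) mod 3; (2|3)=-1, (2|3)=-1; (−1)^{-3·-2·1}·(-1)^-2·(-1)^-3 = -1.
v=19: a=19^1·(≡8), b=19^3·(≡1) mod 19; (8|19)=-1, (1|19)=+1; (−1)^{1·3·9}·(-1)^3·(+1)^1 = +1.
v=∞: -741 < 0 and -247 < 0  ⇒  (a,b)_∞ = -1.
v=13: a=13^1·(≡11), b=13^3·(≡2) mod 13; (11|13)=-1, (2|13)=-1; (−1)^{1·3·6}·(-1)^3·(-1)^1 = +1.
v=17: a=17^0·(≡3), b=17^-2·(≡16) mod 17; (3|17)=-1, (16|17)=+1; (−1)^{0·-2·8}·(-1)^-2·(+1)^0 = +1.
v=2: v_2(a)=-2, v_2(b)=4; units ≡ 3, 1 (mod 8); ε·ε+αω+βω = 1·0+-2·0+4·1 ≡ 0  ⇒  (a,b)_2 = +1.
v=7: a=7^2·(≡4), b=7^2·(≡6) mod 7; (4|7)=+1, (6|7)=-1; (−1)^{2·2·3}·(+1)^2·(-1)^2 = +1.
(-741, -247 / ℚ) ramifies at {3, ∞}: a division algebra.

[3, inf]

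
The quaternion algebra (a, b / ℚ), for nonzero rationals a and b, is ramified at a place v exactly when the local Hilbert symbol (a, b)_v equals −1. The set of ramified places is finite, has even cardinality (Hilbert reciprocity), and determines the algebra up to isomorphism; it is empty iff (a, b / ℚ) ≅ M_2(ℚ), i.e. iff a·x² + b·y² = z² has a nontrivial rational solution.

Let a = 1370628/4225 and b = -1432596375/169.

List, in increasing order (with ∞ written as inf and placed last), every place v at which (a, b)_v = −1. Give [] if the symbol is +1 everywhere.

Mod squares: a ≡ 777, b ≡ -707455. Check v ∈ {∞, 2, 3, 5, 7, 13, 17, 29, 37, 41}.
v=2: v_2(a)=2, v_2(b)=0; units ≡ 1, 1 (mod 8); ε·ε+αω+βω = 0·0+2·0+0·0 ≡ 0  ⇒  (a,b)_2 = +1.
v=37: a=37^1·(≡1), b=37^0·(≡23) mod 37; (1|37)=+1, (23|37)=-1; (−1)^{1·0·18}·(+1)^0·(-1)^1 = -1.
v=3: a=3^3·(≡1), b=3^4·(≡2) mod 3; (1|3)=+1, (2|3)=-1; (−1)^{3·4·1}·(+1)^4·(-1)^3 = -1.
v=5: a=5^-2·(≡2), b=5^3·(≡1) mod 5; (2|5)=-1, (1|5)=+1; (−1)^{-2·3·2}·(-1)^3·(+1)^-2 = -1.
v=7: a=7^3·(≡5), b=7^1·(≡2) mod 7; (5|7)=-1, (2|7)=+1; (−1)^{3·1·3}·(-1)^1·(+1)^3 = +1.
v=29: a=29^0·(≡16), b=29^1·(≡23) mod 29; (16|29)=+1, (23|29)=+1; (−1)^{0·1·14}·(+1)^1·(+1)^0 = +1.
v=17: a=17^0·(≡6), b=17^1·(≡15) mod 17; (6|17)=-1, (15|17)=+1; (−1)^{0·1·8}·(-1)^1·(+1)^0 = -1.
v=13: a=13^-2·(≡1), b=13^-2·(≡11) mod 13; (1|13)=+1, (11|13)=-1; (−1)^{-2·-2·6}·(+1)^-2·(-1)^-2 = +1.
v=41: a=41^0·(≡40), b=41^1·(≡11) mod 41; (40|41)=+1, (11|41)=-1; (−1)^{0·1·20}·(+1)^1·(-1)^0 = +1.
v=∞: 777 > 0 and -707455 < 0  ⇒  (a,b)_∞ = +1.
Ram(777, -707455) = {3, 5, 17, 37}; no ℚ_3-point on the conic.

[3, 5, 17, 37]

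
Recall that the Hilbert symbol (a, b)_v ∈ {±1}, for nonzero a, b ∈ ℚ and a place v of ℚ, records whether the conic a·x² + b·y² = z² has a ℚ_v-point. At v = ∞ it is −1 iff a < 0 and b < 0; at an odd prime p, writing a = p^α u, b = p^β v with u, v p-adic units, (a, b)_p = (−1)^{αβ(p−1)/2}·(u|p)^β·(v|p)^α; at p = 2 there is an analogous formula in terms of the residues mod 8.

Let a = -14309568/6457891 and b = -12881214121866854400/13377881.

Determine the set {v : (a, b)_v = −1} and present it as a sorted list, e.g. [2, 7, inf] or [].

[2, 3, 13, inf]

Mod squares: a ≡ -57, b ≡ -22219626. Check v ∈ {∞, 2, 3, 5, 7, 11, 13, 19, 23, 29, 47, 53}.
v=5: a=5^0·(≡2), b=5^2·(≡4) mod 5; (2|5)=-1, (4|5)=+1; (−1)^{0·2·2}·(-1)^2·(+1)^0 = +1.
v=13: a=13^2·(≡8), b=13^3·(≡1) mod 13; (8|13)=-1, (1|13)=+1; (−1)^{2·3·6}·(-1)^3·(+1)^2 = -1.
v=19: a=19^-1·(≡11), b=19^-1·(≡18) mod 19; (11|19)=+1, (18|19)=-1; (−1)^{-1·-1·9}·(+1)^-1·(-1)^-1 = +1.
v=29: a=29^0·(≡23), b=29^1·(≡14) mod 29; (23|29)=+1, (14|29)=-1; (−1)^{0·1·14}·(+1)^1·(-1)^0 = +1.
v=∞: -57 < 0 and -22219626 < 0  ⇒  (a,b)_∞ = -1.
v=23: a=23^0·(≡1), b=23^-2·(≡17) mod 23; (1|23)=+1, (17|23)=-1; (−1)^{0·-2·11}·(+1)^-2·(-1)^0 = +1.
v=53: a=53^-2·(≡11), b=53^0·(≡51) mod 53; (11|53)=+1, (51|53)=-1; (−1)^{-2·0·26}·(+1)^0·(-1)^-2 = +1.
v=11: a=11^-2·(≡9), b=11^-3·(≡7) mod 11; (9|11)=+1, (7|11)=-1; (−1)^{-2·-3·5}·(+1)^-3·(-1)^-2 = +1.
v=47: a=47^0·(≡14), b=47^1·(≡31) mod 47; (14|47)=+1, (31|47)=-1; (−1)^{0·1·23}·(+1)^1·(-1)^0 = +1.
v=7: a=7^2·(≡6), b=7^4·(≡3) mod 7; (6|7)=-1, (3|7)=-1; (−1)^{2·4·3}·(-1)^4·(-1)^2 = +1.
v=3: a=3^3·(≡2), b=3^7·(≡2) mod 3; (2|3)=-1, (2|3)=-1; (−1)^{3·7·1}·(-1)^7·(-1)^3 = -1.
v=2: v_2(a)=6, v_2(b)=15; units ≡ 7, 3 (mod 8); ε·ε+αω+βω = 1·1+6·1+15·0 ≡ 1  ⇒  (a,b)_2 = -1.
(-57, -22219626 / ℚ) ramifies at {2, 3, 13, ∞}: a division algebra.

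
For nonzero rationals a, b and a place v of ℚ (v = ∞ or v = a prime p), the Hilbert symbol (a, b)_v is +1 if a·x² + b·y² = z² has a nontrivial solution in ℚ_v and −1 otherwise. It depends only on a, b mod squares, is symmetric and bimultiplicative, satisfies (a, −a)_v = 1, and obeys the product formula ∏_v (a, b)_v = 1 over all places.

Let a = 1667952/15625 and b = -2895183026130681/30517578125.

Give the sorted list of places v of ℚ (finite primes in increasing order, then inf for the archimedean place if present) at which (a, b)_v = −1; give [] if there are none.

(a, b) ≡ (143, -16445) mod (ℚ^×)²; places V = {2, 3, 5, 11, 13, 23, ∞}.
(a,b)_∞: sgn(143)=+, sgn(-16445)=−, so +1.
(a,b)_23: α=0, u≡22; β=1, v≡21 (mod 23); (22|23)=-1, (21|23)=-1; sign (−1)^0·-1^1·-1^0 = -1.
(a,b)_5: α=-6, u≡2; β=-15, v≡4 (mod 5); (2|5)=-1, (4|5)=+1; sign (−1)^0·-1^-15·+1^-6 = -1.
(a,b)_13: α=1, u≡6; β=3, v≡4 (mod 13); (6|13)=-1, (4|13)=+1; sign (−1)^0·-1^3·+1^1 = -1.
(a,b)_11: α=1, u≡6; β=3, v≡9 (mod 11); (6|11)=-1, (9|11)=+1; sign (−1)^1·-1^3·+1^1 = +1.
(a,b)_2: α=4, β=0; u≡7, v≡3 (mod 8); ε(u)ε(v)=1·1, αω(v)=4·1, βω(u)=0·0; sum ≡ 1  ⇒  -1.
(a,b)_3: α=6, u≡2; β=16, v≡1 (mod 3); (2|3)=-1, (1|3)=+1; sign (−1)^0·-1^16·+1^6 = +1.
Ram(143, -16445) = {2, 5, 13, 23}; no ℚ_2-point on the conic.

[2, 5, 13, 23]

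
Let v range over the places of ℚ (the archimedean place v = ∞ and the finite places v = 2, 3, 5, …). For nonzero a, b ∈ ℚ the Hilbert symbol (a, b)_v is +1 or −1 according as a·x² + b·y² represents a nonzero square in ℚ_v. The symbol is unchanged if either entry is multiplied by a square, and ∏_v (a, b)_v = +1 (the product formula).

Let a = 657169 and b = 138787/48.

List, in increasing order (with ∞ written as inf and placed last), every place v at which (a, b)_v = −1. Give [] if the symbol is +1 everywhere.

[17, 29]

Mod squares: a ≡ 657169, b ≡ 3441. Check v ∈ {∞, 2, 3, 11, 17, 29, 31, 37, 43}.
v=31: a=31^1·(≡26), b=31^1·(≡19) mod 31; (26|31)=-1, (19|31)=+1; (−1)^{1·1·15}·(-1)^1·(+1)^1 = +1.
v=11: a=11^0·(≡7), b=11^2·(≡9) mod 11; (7|11)=-1, (9|11)=+1; (−1)^{0·2·5}·(-1)^2·(+1)^0 = +1.
v=∞: 657169 > 0 and 3441 > 0  ⇒  (a,b)_∞ = +1.
v=43: a=43^1·(≡18), b=43^0·(≡31) mod 43; (18|43)=-1, (31|43)=+1; (−1)^{1·0·21}·(-1)^0·(+1)^1 = +1.
v=37: a=37^0·(≡12), b=37^1·(≡8) mod 37; (12|37)=+1, (8|37)=-1; (−1)^{0·1·18}·(+1)^1·(-1)^0 = +1.
v=17: a=17^1·(≡16), b=17^0·(≡6) mod 17; (16|17)=+1, (6|17)=-1; (−1)^{1·0·8}·(+1)^0·(-1)^1 = -1.
v=3: a=3^0·(≡1), b=3^-1·(≡1) mod 3; (1|3)=+1, (1|3)=+1; (−1)^{0·-1·1}·(+1)^-1·(+1)^0 = +1.
v=29: a=29^1·(≡12), b=29^0·(≡21) mod 29; (12|29)=-1, (21|29)=-1; (−1)^{1·0·14}·(-1)^0·(-1)^1 = -1.
v=2: v_2(a)=0, v_2(b)=-4; units ≡ 1, 1 (mod 8); ε·ε+αω+βω = 0·0+0·0+-4·0 ≡ 0  ⇒  (a,b)_2 = +1.
Ram(657169, 3441) = {17, 29}; no ℚ_17-point on the conic.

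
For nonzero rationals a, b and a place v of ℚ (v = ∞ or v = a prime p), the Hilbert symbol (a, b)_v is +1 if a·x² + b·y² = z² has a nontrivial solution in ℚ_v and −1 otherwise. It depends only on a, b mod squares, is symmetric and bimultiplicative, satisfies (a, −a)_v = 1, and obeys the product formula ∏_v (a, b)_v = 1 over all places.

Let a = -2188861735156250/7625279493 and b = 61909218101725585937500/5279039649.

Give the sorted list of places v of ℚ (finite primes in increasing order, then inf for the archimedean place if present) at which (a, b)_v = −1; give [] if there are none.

[2, 11, 13, 17]

(a, b) ≡ (-34034, 7) mod (ℚ^×)²; places V = {2, 3, 5, 7, 11, 13, 17, 19, 23, ∞}.
(a,b)_19: α=2, u≡14; β=2, v≡5 (mod 19); (14|19)=-1, (5|19)=+1; sign (−1)^0·-1^2·+1^2 = +1.
(a,b)_2: α=1, β=2; u≡7, v≡7 (mod 8); ε(u)ε(v)=1·1, αω(v)=1·0, βω(u)=2·0; sum ≡ 1  ⇒  -1.
(a,b)_5: α=8, u≡1; β=12, v≡2 (mod 5); (1|5)=+1, (2|5)=-1; sign (−1)^0·+1^12·-1^8 = +1.
(a,b)_17: α=1, u≡2; β=2, v≡6 (mod 17); (2|17)=+1, (6|17)=-1; sign (−1)^0·+1^2·-1^1 = -1.
(a,b)_3: α=-8, u≡1; β=-10, v≡1 (mod 3); (1|3)=+1, (1|3)=+1; sign (−1)^0·+1^-10·+1^-8 = +1.
(a,b)_∞: sgn(-34034)=−, sgn(7)=+, so +1.
(a,b)_13: α=-3, u≡5; β=-2, v≡11 (mod 13); (5|13)=-1, (11|13)=-1; sign (−1)^0·-1^-2·-1^-3 = -1.
(a,b)_23: α=-2, u≡3; β=-2, v≡20 (mod 23); (3|23)=+1, (20|23)=-1; sign (−1)^0·+1^-2·-1^-2 = +1.
(a,b)_7: α=3, u≡5; β=3, v≡2 (mod 7); (5|7)=-1, (2|7)=+1; sign (−1)^1·-1^3·+1^3 = +1.
(a,b)_11: α=3, u≡7; β=6, v≡8 (mod 11); (7|11)=-1, (8|11)=-1; sign (−1)^0·-1^6·-1^3 = -1.
(-34034, 7 / ℚ) ramifies at {2, 11, 13, 17}: a division algebra.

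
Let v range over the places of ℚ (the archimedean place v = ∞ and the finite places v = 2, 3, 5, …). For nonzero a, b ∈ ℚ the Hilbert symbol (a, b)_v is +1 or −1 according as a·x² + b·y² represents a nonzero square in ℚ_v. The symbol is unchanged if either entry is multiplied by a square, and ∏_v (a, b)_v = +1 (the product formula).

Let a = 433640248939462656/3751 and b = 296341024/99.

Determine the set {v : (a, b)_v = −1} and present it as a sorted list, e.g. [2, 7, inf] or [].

[3, 29]

(a, b) ≡ (22971, 84854) mod (ℚ^×)²; places V = {2, 3, 7, 11, 13, 19, 29, 31, ∞}.
(a,b)_13: α=1, u≡1; β=0, v≡12 (mod 13); (1|13)=+1, (12|13)=+1; sign (−1)^0·+1^0·+1^1 = +1.
(a,b)_29: α=2, u≡2; β=1, v≡18 (mod 29); (2|29)=-1, (18|29)=-1; sign (−1)^0·-1^1·-1^2 = -1.
(a,b)_11: α=-2, u≡4; β=-1, v≡5 (mod 11); (4|11)=+1, (5|11)=+1; sign (−1)^0·+1^-1·+1^-2 = +1.
(a,b)_31: α=-1, u≡5; β=0, v≡20 (mod 31); (5|31)=+1, (20|31)=+1; sign (−1)^0·+1^0·+1^-1 = +1.
(a,b)_3: α=1, u≡1; β=-2, v≡2 (mod 3); (1|3)=+1, (2|3)=-1; sign (−1)^0·+1^-2·-1^1 = -1.
(a,b)_2: α=14, β=5; u≡3, v≡3 (mod 8); ε(u)ε(v)=1·1, αω(v)=14·1, βω(u)=5·1; sum ≡ 0  ⇒  +1.
(a,b)_∞: sgn(22971)=+, sgn(84854)=+, so +1.
(a,b)_7: α=6, u≡2; β=5, v≡6 (mod 7); (2|7)=+1, (6|7)=-1; sign (−1)^0·+1^5·-1^6 = +1.
(a,b)_19: α=3, u≡18; β=1, v≡6 (mod 19); (18|19)=-1, (6|19)=+1; sign (−1)^1·-1^1·+1^3 = +1.
|Ram(22971, 84854)| = 2, even; anisotropic at {3, 29}.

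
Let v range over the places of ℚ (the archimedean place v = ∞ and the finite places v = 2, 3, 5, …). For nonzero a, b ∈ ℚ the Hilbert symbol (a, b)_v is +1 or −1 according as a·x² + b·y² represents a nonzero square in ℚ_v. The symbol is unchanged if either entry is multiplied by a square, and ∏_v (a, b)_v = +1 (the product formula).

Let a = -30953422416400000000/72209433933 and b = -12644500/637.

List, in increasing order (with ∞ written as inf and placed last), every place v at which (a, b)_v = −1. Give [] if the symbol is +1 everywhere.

(a, b) ≡ (-13, -13585) mod (ℚ^×)²; places V = {2, 3, 5, 7, 11, 13, 19, ∞}.
(a,b)_2: α=10, β=2; u≡3, v≡7 (mod 8); ε(u)ε(v)=1·1, αω(v)=10·0, βω(u)=2·1; sum ≡ 1  ⇒  -1.
(a,b)_13: α=-5, u≡10; β=-1, v≡8 (mod 13); (10|13)=+1, (8|13)=-1; sign (−1)^0·+1^-1·-1^-5 = -1.
(a,b)_19: α=2, u≡5; β=1, v≡7 (mod 19); (5|19)=+1, (7|19)=+1; sign (−1)^0·+1^1·+1^2 = +1.
(a,b)_5: α=8, u≡2; β=3, v≡2 (mod 5); (2|5)=-1, (2|5)=-1; sign (−1)^0·-1^3·-1^8 = -1.
(a,b)_7: α=-4, u≡2; β=-2, v≡1 (mod 7); (2|7)=+1, (1|7)=+1; sign (−1)^0·+1^-2·+1^-4 = +1.
(a,b)_∞: sgn(-13)=−, sgn(-13585)=−, so -1.
(a,b)_3: α=-4, u≡2; β=0, v≡2 (mod 3); (2|3)=-1, (2|3)=-1; sign (−1)^0·-1^0·-1^-4 = +1.
(a,b)_11: α=8, u≡3; β=3, v≡7 (mod 11); (3|11)=+1, (7|11)=-1; sign (−1)^0·+1^3·-1^8 = +1.
|Ram(-13, -13585)| = 4, even; anisotropic at {2, 5, 13, ∞}.

[2, 5, 13, inf]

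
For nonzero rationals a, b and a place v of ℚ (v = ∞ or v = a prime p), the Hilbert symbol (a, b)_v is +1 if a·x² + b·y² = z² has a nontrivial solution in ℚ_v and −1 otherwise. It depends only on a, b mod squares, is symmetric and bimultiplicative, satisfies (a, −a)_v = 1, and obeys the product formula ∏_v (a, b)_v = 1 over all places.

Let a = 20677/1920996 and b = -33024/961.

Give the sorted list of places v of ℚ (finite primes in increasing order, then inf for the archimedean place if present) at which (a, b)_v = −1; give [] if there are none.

[31, 43]

(a, b) ≡ (20677, -129) mod (ℚ^×)²; places V = {2, 3, 7, 11, 23, 29, 31, 43, ∞}.
(a,b)_∞: sgn(20677)=+, sgn(-129)=−, so +1.
(a,b)_2: α=-2, β=8; u≡5, v≡7 (mod 8); ε(u)ε(v)=0·1, αω(v)=-2·0, βω(u)=8·1; sum ≡ 0  ⇒  +1.
(a,b)_43: α=0, u≡18; β=1, v≡9 (mod 43); (18|43)=-1, (9|43)=+1; sign (−1)^0·-1^1·+1^0 = -1.
(a,b)_23: α=1, u≡9; β=0, v≡13 (mod 23); (9|23)=+1, (13|23)=+1; sign (−1)^0·+1^0·+1^1 = +1.
(a,b)_3: α=-4, u≡1; β=1, v≡2 (mod 3); (1|3)=+1, (2|3)=-1; sign (−1)^0·+1^1·-1^-4 = +1.
(a,b)_11: α=-2, u≡10; β=0, v≡5 (mod 11); (10|11)=-1, (5|11)=+1; sign (−1)^0·-1^0·+1^-2 = +1.
(a,b)_29: α=1, u≡19; β=0, v≡9 (mod 29); (19|29)=-1, (9|29)=+1; sign (−1)^0·-1^0·+1^1 = +1.
(a,b)_7: α=-2, u≡5; β=0, v≡1 (mod 7); (5|7)=-1, (1|7)=+1; sign (−1)^0·-1^0·+1^-2 = +1.
(a,b)_31: α=1, u≡9; β=-2, v≡22 (mod 31); (9|31)=+1, (22|31)=-1; sign (−1)^0·+1^-2·-1^1 = -1.
(20677, -129 / ℚ) ramifies at {31, 43}: a division algebra.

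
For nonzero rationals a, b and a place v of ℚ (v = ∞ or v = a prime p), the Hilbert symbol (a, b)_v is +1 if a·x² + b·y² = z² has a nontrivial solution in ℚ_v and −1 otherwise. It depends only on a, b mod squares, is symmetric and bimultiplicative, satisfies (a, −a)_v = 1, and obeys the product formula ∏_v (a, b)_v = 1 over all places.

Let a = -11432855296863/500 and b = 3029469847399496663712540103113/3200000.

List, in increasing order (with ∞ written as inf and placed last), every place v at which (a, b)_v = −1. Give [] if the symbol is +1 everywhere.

(a, b) ≡ (-1430715, 2365) mod (ℚ^×)²; places V = {2, 3, 5, 7, 11, 13, 23, 29, 43, ∞}.
(a,b)_∞: sgn(-1430715)=−, sgn(2365)=+, so +1.
(a,b)_5: α=-3, u≡3; β=-5, v≡2 (mod 5); (3|5)=-1, (2|5)=-1; sign (−1)^0·-1^-5·-1^-3 = +1.
(a,b)_2: α=-2, β=-10; u≡5, v≡5 (mod 8); ε(u)ε(v)=0·0, αω(v)=-2·1, βω(u)=-10·1; sum ≡ 0  ⇒  +1.
(a,b)_23: α=1, u≡10; β=2, v≡10 (mod 23); (10|23)=-1, (10|23)=-1; sign (−1)^0·-1^2·-1^1 = -1.
(a,b)_43: α=2, u≡6; β=5, v≡19 (mod 43); (6|43)=+1, (19|43)=-1; sign (−1)^0·+1^5·-1^2 = +1.
(a,b)_3: α=3, u≡2; β=6, v≡1 (mod 3); (2|3)=-1, (1|3)=+1; sign (−1)^0·-1^6·+1^3 = +1.
(a,b)_13: α=1, u≡10; β=2, v≡12 (mod 13); (10|13)=+1, (12|13)=+1; sign (−1)^0·+1^2·+1^1 = +1.
(a,b)_11: α=1, u≡2; β=3, v≡6 (mod 11); (2|11)=-1, (6|11)=-1; sign (−1)^1·-1^3·-1^1 = -1.
(a,b)_29: α=1, u≡28; β=2, v≡5 (mod 29); (28|29)=+1, (5|29)=+1; sign (−1)^0·+1^2·+1^1 = +1.
(a,b)_7: α=4, u≡2; β=10, v≡3 (mod 7); (2|7)=+1, (3|7)=-1; sign (−1)^0·+1^10·-1^4 = +1.
Ram(-1430715, 2365) = {11, 23}; no ℚ_11-point on the conic.

[11, 23]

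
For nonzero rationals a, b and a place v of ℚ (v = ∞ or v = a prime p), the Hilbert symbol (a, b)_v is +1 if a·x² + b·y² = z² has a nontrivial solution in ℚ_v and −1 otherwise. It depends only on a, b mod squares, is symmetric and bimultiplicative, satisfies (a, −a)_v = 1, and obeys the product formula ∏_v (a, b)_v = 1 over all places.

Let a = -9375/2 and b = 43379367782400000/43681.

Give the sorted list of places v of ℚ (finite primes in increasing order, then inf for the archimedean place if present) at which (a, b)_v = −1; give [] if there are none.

[3, 5]

Mod squares: a ≡ -30, b ≡ 65. Check v ∈ {∞, 2, 3, 5, 11, 13, 19, 23}.
v=∞: -30 < 0 and 65 > 0  ⇒  (a,b)_∞ = +1.
v=11: a=11^0·(≡4), b=11^-2·(≡6) mod 11; (4|11)=+1, (6|11)=-1; (−1)^{0·-2·5}·(+1)^-2·(-1)^0 = +1.
v=19: a=19^0·(≡15), b=19^-2·(≡13) mod 19; (15|19)=-1, (13|19)=-1; (−1)^{0·-2·9}·(-1)^-2·(-1)^0 = +1.
v=5: a=5^5·(≡1), b=5^5·(≡3) mod 5; (1|5)=+1, (3|5)=-1; (−1)^{5·5·2}·(+1)^5·(-1)^5 = -1.
v=23: a=23^0·(≡16), b=23^2·(≡21) mod 23; (16|23)=+1, (21|23)=-1; (−1)^{0·2·11}·(+1)^2·(-1)^0 = +1.
v=2: v_2(a)=-1, v_2(b)=14; units ≡ 1, 1 (mod 8); ε·ε+αω+βω = 0·0+-1·0+14·0 ≡ 0  ⇒  (a,b)_2 = +1.
v=13: a=13^0·(≡12), b=13^3·(≡11) mod 13; (12|13)=+1, (11|13)=-1; (−1)^{0·3·6}·(+1)^3·(-1)^0 = +1.
v=3: a=3^1·(≡2), b=3^6·(≡2) mod 3; (2|3)=-1, (2|3)=-1; (−1)^{1·6·1}·(-1)^6·(-1)^1 = -1.
|Ram(-30, 65)| = 2, even; anisotropic at {3, 5}.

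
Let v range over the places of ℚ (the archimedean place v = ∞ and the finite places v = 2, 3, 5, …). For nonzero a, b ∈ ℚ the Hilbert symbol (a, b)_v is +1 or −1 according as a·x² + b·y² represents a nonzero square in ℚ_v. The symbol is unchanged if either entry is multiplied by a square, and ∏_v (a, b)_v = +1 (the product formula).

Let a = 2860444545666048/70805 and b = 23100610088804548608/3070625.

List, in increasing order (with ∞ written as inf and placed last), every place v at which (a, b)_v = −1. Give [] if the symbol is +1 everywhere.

Mod squares: a ≡ 15, b ≡ 374. Check v ∈ {∞, 2, 3, 5, 7, 11, 17, 19}.
v=∞: 15 > 0 and 374 > 0  ⇒  (a,b)_∞ = +1.
v=5: a=5^-1·(≡3), b=5^-4·(≡1) mod 5; (3|5)=-1, (1|5)=+1; (−1)^{-1·-4·2}·(-1)^-4·(+1)^-1 = +1.
v=11: a=11^2·(≡5), b=11^3·(≡1) mod 11; (5|11)=+1, (1|11)=+1; (−1)^{2·3·5}·(+1)^3·(+1)^2 = +1.
v=17: a=17^-2·(≡9), b=17^-3·(≡3) mod 17; (9|17)=+1, (3|17)=-1; (−1)^{-2·-3·8}·(+1)^-3·(-1)^-2 = +1.
v=3: a=3^11·(≡2), b=3^4·(≡2) mod 3; (2|3)=-1, (2|3)=-1; (−1)^{11·4·1}·(-1)^4·(-1)^11 = -1.
v=7: a=7^-2·(≡4), b=7^2·(≡6) mod 7; (4|7)=+1, (6|7)=-1; (−1)^{-2·2·3}·(+1)^2·(-1)^-2 = +1.
v=19: a=19^4·(≡8), b=19^4·(≡3) mod 19; (8|19)=-1, (3|19)=-1; (−1)^{4·4·9}·(-1)^4·(-1)^4 = +1.
v=2: v_2(a)=10, v_2(b)=25; units ≡ 7, 3 (mod 8); ε·ε+αω+βω = 1·1+10·1+25·0 ≡ 1  ⇒  (a,b)_2 = -1.
Ram(15, 374) = {2, 3}; no ℚ_2-point on the conic.

[2, 3]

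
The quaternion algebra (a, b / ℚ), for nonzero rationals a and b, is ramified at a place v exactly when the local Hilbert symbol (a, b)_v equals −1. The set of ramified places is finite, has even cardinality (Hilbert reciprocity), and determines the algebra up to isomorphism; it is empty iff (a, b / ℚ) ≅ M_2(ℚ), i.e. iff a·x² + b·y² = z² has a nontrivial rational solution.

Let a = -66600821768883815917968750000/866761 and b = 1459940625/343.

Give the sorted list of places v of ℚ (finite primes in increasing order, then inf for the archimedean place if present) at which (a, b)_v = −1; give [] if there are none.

[3, 7]

Mod squares: a ≡ -51, b ≡ 15015. Check v ∈ {∞, 2, 3, 5, 7, 11, 13, 17, 19, 29}.
v=11: a=11^4·(≡4), b=11^3·(≡5) mod 11; (4|11)=+1, (5|11)=+1; (−1)^{4·3·5}·(+1)^3·(+1)^4 = +1.
v=∞: -51 < 0 and 15015 > 0  ⇒  (a,b)_∞ = +1.
v=5: a=5^16·(≡4), b=5^5·(≡2) mod 5; (4|5)=+1, (2|5)=-1; (−1)^{16·5·2}·(+1)^5·(-1)^16 = +1.
v=19: a=19^-2·(≡17), b=19^0·(≡5) mod 19; (17|19)=+1, (5|19)=+1; (−1)^{-2·0·9}·(+1)^0·(+1)^-2 = +1.
v=13: a=13^6·(≡12), b=13^1·(≡5) mod 13; (12|13)=+1, (5|13)=-1; (−1)^{6·1·6}·(+1)^1·(-1)^6 = +1.
v=3: a=3^3·(≡1), b=3^3·(≡1) mod 3; (1|3)=+1, (1|3)=+1; (−1)^{3·3·1}·(+1)^3·(+1)^3 = -1.
v=2: v_2(a)=4, v_2(b)=0; units ≡ 5, 7 (mod 8); ε·ε+αω+βω = 0·1+4·0+0·1 ≡ 0  ⇒  (a,b)_2 = +1.
v=7: a=7^-4·(≡5), b=7^-3·(≡3) mod 7; (5|7)=-1, (3|7)=-1; (−1)^{-4·-3·3}·(-1)^-3·(-1)^-4 = -1.
v=17: a=17^1·(≡14), b=17^0·(≡13) mod 17; (14|17)=-1, (13|17)=+1; (−1)^{1·0·8}·(-1)^0·(+1)^1 = +1.
v=29: a=29^2·(≡25), b=29^0·(≡28) mod 29; (25|29)=+1, (28|29)=+1; (−1)^{2·0·14}·(+1)^0·(+1)^2 = +1.
Ram(-51, 15015) = {3, 7}; no ℚ_3-point on the conic.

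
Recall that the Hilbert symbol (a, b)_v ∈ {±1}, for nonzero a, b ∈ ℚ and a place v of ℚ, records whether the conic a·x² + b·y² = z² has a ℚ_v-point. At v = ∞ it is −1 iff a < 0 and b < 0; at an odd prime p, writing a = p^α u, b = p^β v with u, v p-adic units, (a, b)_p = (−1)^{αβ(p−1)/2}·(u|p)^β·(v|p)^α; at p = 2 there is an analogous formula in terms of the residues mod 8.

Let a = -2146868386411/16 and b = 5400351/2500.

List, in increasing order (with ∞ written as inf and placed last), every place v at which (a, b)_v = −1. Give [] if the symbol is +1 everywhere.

[19, 23, 29, 53]

Mod squares: a ≡ -43813640539, b ≡ 551. Check v ∈ {∞, 2, 3, 5, 7, 11, 19, 23, 29, 37, 41, 43, 53}.
v=37: a=37^1·(≡4), b=37^0·(≡36) mod 37; (4|37)=+1, (36|37)=+1; (−1)^{1·0·18}·(+1)^0·(+1)^1 = +1.
v=11: a=11^0·(≡2), b=11^2·(≡5) mod 11; (2|11)=-1, (5|11)=+1; (−1)^{0·2·5}·(-1)^2·(+1)^0 = +1.
v=2: v_2(a)=-4, v_2(b)=-2; units ≡ 5, 7 (mod 8); ε·ε+αω+βω = 0·1+-4·0+-2·1 ≡ 0  ⇒  (a,b)_2 = +1.
v=29: a=29^1·(≡9), b=29^1·(≡21) mod 29; (9|29)=+1, (21|29)=-1; (−1)^{1·1·14}·(+1)^1·(-1)^1 = -1.
v=7: a=7^2·(≡5), b=7^0·(≡5) mod 7; (5|7)=-1, (5|7)=-1; (−1)^{2·0·3}·(-1)^0·(-1)^2 = +1.
v=19: a=19^1·(≡3), b=19^1·(≡18) mod 19; (3|19)=-1, (18|19)=-1; (−1)^{1·1·9}·(-1)^1·(-1)^1 = -1.
v=43: a=43^1·(≡24), b=43^0·(≡4) mod 43; (24|43)=+1, (4|43)=+1; (−1)^{1·0·21}·(+1)^0·(+1)^1 = +1.
v=23: a=23^1·(≡14), b=23^0·(≡7) mod 23; (14|23)=-1, (7|23)=-1; (−1)^{1·0·11}·(-1)^0·(-1)^1 = -1.
v=∞: -43813640539 < 0 and 551 > 0  ⇒  (a,b)_∞ = +1.
v=53: a=53^1·(≡35), b=53^0·(≡26) mod 53; (35|53)=-1, (26|53)=-1; (−1)^{1·0·26}·(-1)^0·(-1)^1 = -1.
v=41: a=41^1·(≡28), b=41^0·(≡5) mod 41; (28|41)=-1, (5|41)=+1; (−1)^{1·0·20}·(-1)^0·(+1)^1 = +1.
v=3: a=3^0·(≡2), b=3^4·(≡2) mod 3; (2|3)=-1, (2|3)=-1; (−1)^{0·4·1}·(-1)^4·(-1)^0 = +1.
v=5: a=5^0·(≡4), b=5^-4·(≡4) mod 5; (4|5)=+1, (4|5)=+1; (−1)^{0·-4·2}·(+1)^-4·(+1)^0 = +1.
Ram(-43813640539, 551) = {19, 23, 29, 53}; no ℚ_19-point on the conic.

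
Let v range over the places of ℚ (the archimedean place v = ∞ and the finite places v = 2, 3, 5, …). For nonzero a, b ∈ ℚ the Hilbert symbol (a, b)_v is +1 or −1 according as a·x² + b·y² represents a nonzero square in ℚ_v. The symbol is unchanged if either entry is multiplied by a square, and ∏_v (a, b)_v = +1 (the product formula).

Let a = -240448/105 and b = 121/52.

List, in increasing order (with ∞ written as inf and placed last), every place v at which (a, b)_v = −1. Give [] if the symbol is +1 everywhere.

(a, b) ≡ (-1365, 13) mod (ℚ^×)²; places V = {2, 3, 5, 7, 11, 13, 17, ∞}.
(a,b)_3: α=-1, u≡1; β=0, v≡1 (mod 3); (1|3)=+1, (1|3)=+1; sign (−1)^0·+1^0·+1^-1 = +1.
(a,b)_2: α=6, β=-2; u≡3, v≡5 (mod 8); ε(u)ε(v)=1·0, αω(v)=6·1, βω(u)=-2·1; sum ≡ 0  ⇒  +1.
(a,b)_13: α=1, u≡3; β=-1, v≡1 (mod 13); (3|13)=+1, (1|13)=+1; sign (−1)^0·+1^-1·+1^1 = +1.
(a,b)_11: α=0, u≡2; β=2, v≡7 (mod 11); (2|11)=-1, (7|11)=-1; sign (−1)^0·-1^2·-1^0 = +1.
(a,b)_17: α=2, u≡6; β=0, v≡2 (mod 17); (6|17)=-1, (2|17)=+1; sign (−1)^0·-1^0·+1^2 = +1.
(a,b)_∞: sgn(-1365)=−, sgn(13)=+, so +1.
(a,b)_7: α=-1, u≡2; β=0, v≡3 (mod 7); (2|7)=+1, (3|7)=-1; sign (−1)^0·+1^0·-1^-1 = -1.
(a,b)_5: α=-1, u≡2; β=0, v≡3 (mod 5); (2|5)=-1, (3|5)=-1; sign (−1)^0·-1^0·-1^-1 = -1.
(-1365, 13 / ℚ) ramifies at {5, 7}: a division algebra.

[5, 7]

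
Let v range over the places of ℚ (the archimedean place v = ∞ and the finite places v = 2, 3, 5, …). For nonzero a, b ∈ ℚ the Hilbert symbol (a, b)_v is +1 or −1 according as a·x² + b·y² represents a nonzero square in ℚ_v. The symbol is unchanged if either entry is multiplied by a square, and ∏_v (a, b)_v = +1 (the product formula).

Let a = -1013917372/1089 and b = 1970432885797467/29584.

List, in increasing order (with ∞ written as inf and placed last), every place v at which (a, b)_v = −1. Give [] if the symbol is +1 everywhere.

[3, 29, 31, 37]

(a, b) ≡ (-479167, 59163) mod (ℚ^×)²; places V = {2, 3, 7, 11, 13, 23, 29, 31, 37, 41, 43, ∞}.
(a,b)_7: α=0, u≡2; β=2, v≡6 (mod 7); (2|7)=+1, (6|7)=-1; sign (−1)^0·+1^2·-1^0 = +1.
(a,b)_2: α=2, β=-4; u≡1, v≡3 (mod 8); ε(u)ε(v)=0·1, αω(v)=2·1, βω(u)=-4·0; sum ≡ 0  ⇒  +1.
(a,b)_∞: sgn(-479167)=−, sgn(59163)=+, so +1.
(a,b)_31: α=1, u≡24; β=2, v≡29 (mod 31); (24|31)=-1, (29|31)=-1; sign (−1)^0·-1^2·-1^1 = -1.
(a,b)_11: α=-2, u≡3; β=0, v≡5 (mod 11); (3|11)=+1, (5|11)=+1; sign (−1)^0·+1^0·+1^-2 = +1.
(a,b)_29: α=1, u≡5; β=4, v≡2 (mod 29); (5|29)=+1, (2|29)=-1; sign (−1)^0·+1^4·-1^1 = -1.
(a,b)_23: α=2, u≡19; β=0, v≡21 (mod 23); (19|23)=-1, (21|23)=-1; sign (−1)^0·-1^0·-1^2 = +1.
(a,b)_41: α=1, u≡21; β=1, v≡25 (mod 41); (21|41)=+1, (25|41)=+1; sign (−1)^0·+1^1·+1^1 = +1.
(a,b)_43: α=0, u≡13; β=-2, v≡11 (mod 43); (13|43)=+1, (11|43)=+1; sign (−1)^0·+1^-2·+1^0 = +1.
(a,b)_37: α=0, u≡18; β=1, v≡8 (mod 37); (18|37)=-1, (8|37)=-1; sign (−1)^0·-1^1·-1^0 = -1.
(a,b)_13: α=1, u≡9; β=1, v≡1 (mod 13); (9|13)=+1, (1|13)=+1; sign (−1)^0·+1^1·+1^1 = +1.
(a,b)_3: α=-2, u≡2; β=1, v≡2 (mod 3); (2|3)=-1, (2|3)=-1; sign (−1)^0·-1^1·-1^-2 = -1.
(-479167, 59163 / ℚ) ramifies at {3, 29, 31, 37}: a division algebra.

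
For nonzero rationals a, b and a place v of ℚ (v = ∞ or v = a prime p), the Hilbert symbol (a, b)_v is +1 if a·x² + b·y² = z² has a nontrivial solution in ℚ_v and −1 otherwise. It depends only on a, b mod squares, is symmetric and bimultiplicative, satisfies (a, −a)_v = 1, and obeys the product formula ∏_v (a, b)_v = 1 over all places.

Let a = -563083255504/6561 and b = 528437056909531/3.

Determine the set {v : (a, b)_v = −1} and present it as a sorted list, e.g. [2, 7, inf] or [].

(a, b) ≡ (-2403709, 13633449753) mod (ℚ^×)²; places V = {2, 3, 7, 11, 19, 29, 31, 43, 47, 53, ∞}.
(a,b)_11: α=5, u≡7; β=3, v≡1 (mod 11); (7|11)=-1, (1|11)=+1; sign (−1)^1·-1^3·+1^5 = +1.
(a,b)_19: α=1, u≡2; β=1, v≡8 (mod 19); (2|19)=-1, (8|19)=-1; sign (−1)^1·-1^1·-1^1 = -1.
(a,b)_7: α=1, u≡6; β=1, v≡6 (mod 7); (6|7)=-1, (6|7)=-1; sign (−1)^1·-1^1·-1^1 = -1.
(a,b)_53: α=1, u≡44; β=1, v≡43 (mod 53); (44|53)=+1, (43|53)=+1; sign (−1)^0·+1^1·+1^1 = +1.
(a,b)_47: α=0, u≡37; β=1, v≡7 (mod 47); (37|47)=+1, (7|47)=+1; sign (−1)^0·+1^1·+1^0 = +1.
(a,b)_31: α=1, u≡23; β=2, v≡3 (mod 31); (23|31)=-1, (3|31)=-1; sign (−1)^0·-1^2·-1^1 = -1.
(a,b)_2: α=4, β=0; u≡3, v≡1 (mod 8); ε(u)ε(v)=1·0, αω(v)=4·0, βω(u)=0·1; sum ≡ 0  ⇒  +1.
(a,b)_3: α=-8, u≡2; β=-1, v≡1 (mod 3); (2|3)=-1, (1|3)=+1; sign (−1)^0·-1^-1·+1^-8 = -1.
(a,b)_43: α=0, u≡39; β=1, v≡40 (mod 43); (39|43)=-1, (40|43)=+1; sign (−1)^0·-1^1·+1^0 = -1.
(a,b)_∞: sgn(-2403709)=−, sgn(13633449753)=+, so +1.
(a,b)_29: α=0, u≡17; β=1, v≡14 (mod 29); (17|29)=-1, (14|29)=-1; sign (−1)^0·-1^1·-1^0 = -1.
|Ram(-2403709, 13633449753)| = 6, even; anisotropic at {3, 7, 19, 29, 31, 43}.

[3, 7, 19, 29, 31, 43]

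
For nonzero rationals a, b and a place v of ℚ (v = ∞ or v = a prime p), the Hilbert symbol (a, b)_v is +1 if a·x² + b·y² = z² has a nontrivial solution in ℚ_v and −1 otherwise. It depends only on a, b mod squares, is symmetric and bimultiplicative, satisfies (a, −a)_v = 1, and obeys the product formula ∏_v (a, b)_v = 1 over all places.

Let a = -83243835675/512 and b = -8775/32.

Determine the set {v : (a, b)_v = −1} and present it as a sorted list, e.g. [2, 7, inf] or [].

Mod squares: a ≡ -6006, b ≡ -78. Check v ∈ {∞, 2, 3, 5, 7, 11, 13}.
v=∞: -6006 < 0 and -78 < 0  ⇒  (a,b)_∞ = -1.
v=5: a=5^2·(≡4), b=5^2·(≡2) mod 5; (4|5)=+1, (2|5)=-1; (−1)^{2·2·2}·(+1)^2·(-1)^2 = +1.
v=11: a=11^1·(≡9), b=11^0·(≡8) mod 11; (9|11)=+1, (8|11)=-1; (−1)^{1·0·5}·(+1)^0·(-1)^1 = -1.
v=3: a=3^9·(≡2), b=3^3·(≡1) mod 3; (2|3)=-1, (1|3)=+1; (−1)^{9·3·1}·(-1)^3·(+1)^9 = +1.
v=2: v_2(a)=-9, v_2(b)=-5; units ≡ 5, 1 (mod 8); ε·ε+αω+βω = 0·0+-9·0+-5·1 ≡ 1  ⇒  (a,b)_2 = -1.
v=13: a=13^3·(≡5), b=13^1·(≡11) mod 13; (5|13)=-1, (11|13)=-1; (−1)^{3·1·6}·(-1)^1·(-1)^3 = +1.
v=7: a=7^1·(≡5), b=7^0·(≡6) mod 7; (5|7)=-1, (6|7)=-1; (−1)^{1·0·3}·(-1)^0·(-1)^1 = -1.
|Ram(-6006, -78)| = 4, even; anisotropic at {2, 7, 11, ∞}.

[2, 7, 11, inf]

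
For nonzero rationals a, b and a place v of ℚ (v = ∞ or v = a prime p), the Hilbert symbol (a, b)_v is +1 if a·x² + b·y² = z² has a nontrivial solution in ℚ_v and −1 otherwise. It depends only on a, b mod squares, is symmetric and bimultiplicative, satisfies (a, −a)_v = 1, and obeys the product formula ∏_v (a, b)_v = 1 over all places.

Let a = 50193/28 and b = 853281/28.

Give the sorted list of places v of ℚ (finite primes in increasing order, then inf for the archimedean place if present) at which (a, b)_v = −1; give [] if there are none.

Mod squares: a ≡ 231, b ≡ 3927. Check v ∈ {∞, 2, 3, 7, 11, 13, 17}.
v=13: a=13^2·(≡12), b=13^2·(≡9) mod 13; (12|13)=+1, (9|13)=+1; (−1)^{2·2·6}·(+1)^2·(+1)^2 = +1.
v=2: v_2(a)=-2, v_2(b)=-2; units ≡ 7, 7 (mod 8); ε·ε+αω+βω = 1·1+-2·0+-2·0 ≡ 1  ⇒  (a,b)_2 = -1.
v=3: a=3^3·(≡2), b=3^3·(≡1) mod 3; (2|3)=-1, (1|3)=+1; (−1)^{3·3·1}·(-1)^3·(+1)^3 = +1.
v=∞: 231 > 0 and 3927 > 0  ⇒  (a,b)_∞ = +1.
v=17: a=17^0·(≡7), b=17^1·(≡7) mod 17; (7|17)=-1, (7|17)=-1; (−1)^{0·1·8}·(-1)^1·(-1)^0 = -1.
v=11: a=11^1·(≡7), b=11^1·(≡9) mod 11; (7|11)=-1, (9|11)=+1; (−1)^{1·1·5}·(-1)^1·(+1)^1 = +1.
v=7: a=7^-1·(≡6), b=7^-1·(≡4) mod 7; (6|7)=-1, (4|7)=+1; (−1)^{-1·-1·3}·(-1)^-1·(+1)^-1 = +1.
(231, 3927 / ℚ) ramifies at {2, 17}: a division algebra.

[2, 17]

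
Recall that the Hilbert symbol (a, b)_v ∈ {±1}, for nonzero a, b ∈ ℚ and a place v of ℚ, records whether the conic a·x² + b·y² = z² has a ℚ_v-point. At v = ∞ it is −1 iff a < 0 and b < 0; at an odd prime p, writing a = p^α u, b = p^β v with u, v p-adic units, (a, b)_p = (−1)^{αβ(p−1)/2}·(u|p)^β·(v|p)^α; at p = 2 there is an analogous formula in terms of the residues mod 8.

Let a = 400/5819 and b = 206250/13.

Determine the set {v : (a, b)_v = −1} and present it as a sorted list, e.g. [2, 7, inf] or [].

[2, 3, 11, 13]

(a, b) ≡ (11, 4290) mod (ℚ^×)²; places V = {2, 3, 5, 11, 13, 23, ∞}.
(a,b)_3: α=0, u≡2; β=1, v≡2 (mod 3); (2|3)=-1, (2|3)=-1; sign (−1)^0·-1^1·-1^0 = -1.
(a,b)_5: α=2, u≡4; β=5, v≡2 (mod 5); (4|5)=+1, (2|5)=-1; sign (−1)^0·+1^5·-1^2 = +1.
(a,b)_2: α=4, β=1; u≡3, v≡1 (mod 8); ε(u)ε(v)=1·0, αω(v)=4·0, βω(u)=1·1; sum ≡ 1  ⇒  -1.
(a,b)_11: α=-1, u≡4; β=1, v≡3 (mod 11); (4|11)=+1, (3|11)=+1; sign (−1)^1·+1^1·+1^-1 = -1.
(a,b)_13: α=0, u≡11; β=-1, v≡5 (mod 13); (11|13)=-1, (5|13)=-1; sign (−1)^0·-1^-1·-1^0 = -1.
(a,b)_23: α=-2, u≡5; β=0, v≡6 (mod 23); (5|23)=-1, (6|23)=+1; sign (−1)^0·-1^0·+1^-2 = +1.
(a,b)_∞: sgn(11)=+, sgn(4290)=+, so +1.
|Ram(11, 4290)| = 4, even; anisotropic at {2, 3, 11, 13}.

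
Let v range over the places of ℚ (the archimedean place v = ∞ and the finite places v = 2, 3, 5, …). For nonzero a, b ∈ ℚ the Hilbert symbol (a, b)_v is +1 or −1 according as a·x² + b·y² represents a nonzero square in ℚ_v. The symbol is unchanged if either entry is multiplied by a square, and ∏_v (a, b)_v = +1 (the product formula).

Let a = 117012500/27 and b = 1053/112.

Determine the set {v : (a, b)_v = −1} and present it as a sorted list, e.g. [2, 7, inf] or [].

[2, 13, 23, 37]

Mod squares: a ≡ 140415, b ≡ 91. Check v ∈ {∞, 2, 3, 5, 7, 11, 13, 23, 37}.
v=5: a=5^5·(≡2), b=5^0·(≡4) mod 5; (2|5)=-1, (4|5)=+1; (−1)^{5·0·2}·(-1)^0·(+1)^5 = +1.
v=3: a=3^-3·(≡2), b=3^4·(≡1) mod 3; (2|3)=-1, (1|3)=+1; (−1)^{-3·4·1}·(-1)^4·(+1)^-3 = +1.
v=37: a=37^1·(≡26), b=37^0·(≡17) mod 37; (26|37)=+1, (17|37)=-1; (−1)^{1·0·18}·(+1)^0·(-1)^1 = -1.
v=7: a=7^0·(≡4), b=7^-1·(≡5) mod 7; (4|7)=+1, (5|7)=-1; (−1)^{0·-1·3}·(+1)^-1·(-1)^0 = +1.
v=13: a=13^0·(≡7), b=13^1·(≡2) mod 13; (7|13)=-1, (2|13)=-1; (−1)^{0·1·6}·(-1)^1·(-1)^0 = -1.
v=∞: 140415 > 0 and 91 > 0  ⇒  (a,b)_∞ = +1.
v=2: v_2(a)=2, v_2(b)=-4; units ≡ 7, 3 (mod 8); ε·ε+αω+βω = 1·1+2·1+-4·0 ≡ 1  ⇒  (a,b)_2 = -1.
v=23: a=23^1·(≡21), b=23^0·(≡17) mod 23; (21|23)=-1, (17|23)=-1; (−1)^{1·0·11}·(-1)^0·(-1)^1 = -1.
v=11: a=11^1·(≡1), b=11^0·(≡4) mod 11; (1|11)=+1, (4|11)=+1; (−1)^{1·0·5}·(+1)^0·(+1)^1 = +1.
Ram(140415, 91) = {2, 13, 23, 37}; no ℚ_2-point on the conic.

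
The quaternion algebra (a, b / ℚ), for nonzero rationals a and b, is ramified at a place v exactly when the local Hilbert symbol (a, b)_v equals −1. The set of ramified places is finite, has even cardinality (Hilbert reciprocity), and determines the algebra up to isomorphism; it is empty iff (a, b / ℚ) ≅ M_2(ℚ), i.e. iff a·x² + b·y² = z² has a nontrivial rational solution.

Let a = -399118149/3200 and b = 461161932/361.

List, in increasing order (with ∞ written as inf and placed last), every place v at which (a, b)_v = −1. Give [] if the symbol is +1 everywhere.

[3, 31, 37, 47]

(a, b) ≡ (-52762, 2352867) mod (ℚ^×)²; places V = {2, 3, 5, 7, 11, 19, 23, 31, 37, 41, 47, ∞}.
(a,b)_19: α=0, u≡11; β=-2, v≡12 (mod 19); (11|19)=+1, (12|19)=-1; sign (−1)^0·+1^-2·-1^0 = +1.
(a,b)_31: α=1, u≡29; β=0, v≡30 (mod 31); (29|31)=-1, (30|31)=-1; sign (−1)^0·-1^0·-1^1 = -1.
(a,b)_41: α=2, u≡1; β=1, v≡11 (mod 41); (1|41)=+1, (11|41)=-1; sign (−1)^0·+1^1·-1^2 = +1.
(a,b)_11: α=0, u≡1; β=1, v≡2 (mod 11); (1|11)=+1, (2|11)=-1; sign (−1)^0·+1^1·-1^0 = +1.
(a,b)_37: α=1, u≡31; β=1, v≡27 (mod 37); (31|37)=-1, (27|37)=+1; sign (−1)^0·-1^1·+1^1 = -1.
(a,b)_2: α=-7, β=2; u≡3, v≡3 (mod 8); ε(u)ε(v)=1·1, αω(v)=-7·1, βω(u)=2·1; sum ≡ 0  ⇒  +1.
(a,b)_7: α=0, u≡4; β=2, v≡6 (mod 7); (4|7)=+1, (6|7)=-1; sign (−1)^0·+1^2·-1^0 = +1.
(a,b)_5: α=-2, u≡2; β=0, v≡2 (mod 5); (2|5)=-1, (2|5)=-1; sign (−1)^0·-1^0·-1^-2 = +1.
(a,b)_3: α=2, u≡2; β=1, v≡2 (mod 3); (2|3)=-1, (2|3)=-1; sign (−1)^0·-1^1·-1^2 = -1.
(a,b)_∞: sgn(-52762)=−, sgn(2352867)=+, so +1.
(a,b)_23: α=1, u≡18; β=0, v≡4 (mod 23); (18|23)=+1, (4|23)=+1; sign (−1)^0·+1^0·+1^1 = +1.
(a,b)_47: α=0, u≡41; β=1, v≡25 (mod 47); (41|47)=-1, (25|47)=+1; sign (−1)^0·-1^1·+1^0 = -1.
|Ram(-52762, 2352867)| = 4, even; anisotropic at {3, 31, 37, 47}.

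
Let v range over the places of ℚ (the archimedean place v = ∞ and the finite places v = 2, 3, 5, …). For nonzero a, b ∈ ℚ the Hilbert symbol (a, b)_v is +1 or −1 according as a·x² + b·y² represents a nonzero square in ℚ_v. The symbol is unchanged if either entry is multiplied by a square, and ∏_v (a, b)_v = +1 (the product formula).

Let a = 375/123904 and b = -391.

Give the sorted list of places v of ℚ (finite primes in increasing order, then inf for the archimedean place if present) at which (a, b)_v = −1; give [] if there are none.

[3, 23]

(a, b) ≡ (15, -391) mod (ℚ^×)²; places V = {2, 3, 5, 11, 17, 23, ∞}.
(a,b)_23: α=0, u≡10; β=1, v≡6 (mod 23); (10|23)=-1, (6|23)=+1; sign (−1)^0·-1^1·+1^0 = -1.
(a,b)_3: α=1, u≡2; β=0, v≡2 (mod 3); (2|3)=-1, (2|3)=-1; sign (−1)^0·-1^0·-1^1 = -1.
(a,b)_5: α=3, u≡2; β=0, v≡4 (mod 5); (2|5)=-1, (4|5)=+1; sign (−1)^0·-1^0·+1^3 = +1.
(a,b)_11: α=-2, u≡1; β=0, v≡5 (mod 11); (1|11)=+1, (5|11)=+1; sign (−1)^0·+1^0·+1^-2 = +1.
(a,b)_∞: sgn(15)=+, sgn(-391)=−, so +1.
(a,b)_2: α=-10, β=0; u≡7, v≡1 (mod 8); ε(u)ε(v)=1·0, αω(v)=-10·0, βω(u)=0·0; sum ≡ 0  ⇒  +1.
(a,b)_17: α=0, u≡15; β=1, v≡11 (mod 17); (15|17)=+1, (11|17)=-1; sign (−1)^0·+1^1·-1^0 = +1.
|Ram(15, -391)| = 2, even; anisotropic at {3, 23}.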